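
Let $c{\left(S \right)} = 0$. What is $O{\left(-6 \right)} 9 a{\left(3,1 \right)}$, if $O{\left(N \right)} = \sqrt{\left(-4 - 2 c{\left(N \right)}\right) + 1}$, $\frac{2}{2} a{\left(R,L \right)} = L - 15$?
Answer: $- 126 i \sqrt{3} \approx - 218.24 i$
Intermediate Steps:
$a{\left(R,L \right)} = -15 + L$ ($a{\left(R,L \right)} = L - 15 = -15 + L$)
$O{\left(N \right)} = i \sqrt{3}$ ($O{\left(N \right)} = \sqrt{\left(-4 - 0\right) + 1} = \sqrt{\left(-4 + 0\right) + 1} = \sqrt{-4 + 1} = \sqrt{-3} = i \sqrt{3}$)
$O{\left(-6 \right)} 9 a{\left(3,1 \right)} = i \sqrt{3} \cdot 9 \left(-15 + 1\right) = 9 i \sqrt{3} \left(-14\right) = - 126 i \sqrt{3}$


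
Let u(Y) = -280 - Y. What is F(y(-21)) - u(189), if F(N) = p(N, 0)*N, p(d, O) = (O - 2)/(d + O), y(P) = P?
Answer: 467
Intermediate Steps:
p(d, O) = (-2 + O)/(O + d)
F(N) = -2 (F(N) = ((-2 + 0)/(0 + N))*N = (-2/N)*N = -2)
F(y(-21)) - u(189) = -2 - (-280 - 1*189) = -2 - (-280 - 189) = -2 - 1*(-469) = -2 + 469 = 467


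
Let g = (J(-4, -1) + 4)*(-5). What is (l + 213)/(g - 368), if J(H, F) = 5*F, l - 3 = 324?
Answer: -180/121 ≈ -1.4876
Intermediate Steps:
l = 327 (l = 3 + 324 = 327)
g = 5 (g = (5*(-1) + 4)*(-5) = (-5 + 4)*(-5) = -1*(-5) = 5)
(l + 213)/(g - 368) = (327 + 213)/(5 - 368) = 540/(-363) = 540*(-1/363) = -180/121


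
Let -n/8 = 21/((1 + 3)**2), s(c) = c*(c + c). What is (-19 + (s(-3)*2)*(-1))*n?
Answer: 1155/2 ≈ 577.50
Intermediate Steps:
s(c) = 2*c**2 (s(c) = c*(2*c) = 2*c**2)
n = -21/2 (n = -168/((1 + 3)**2) = -168/(4**2) = -168/16 = -8*21/16 = -21/2 ≈ -10.500)
(-19 + (s(-3)*2)*(-1))*n = (-19 + ((2*(-3)**2)*2)*(-1))*(-21/2) = (-19 + ((2*9)*2)*(-1))*(-21/2) = (-19 + (18*2)*(-1))*(-21/2) = (-19 + 36*(-1))*(-21/2) = (-19 - 36)*(-21/2) = -55*(-21/2) = 1155/2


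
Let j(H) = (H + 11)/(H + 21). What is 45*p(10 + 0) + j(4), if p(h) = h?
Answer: 2253/5 ≈ 450.60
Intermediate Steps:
j(H) = (11 + H)/(21 + H)
45*p(10 + 0) + j(4) = 45*(10 + 0) + (11 + 4)/(21 + 4) = 45*10 + 15/25 = 450 + (1/25)*15 = 450 + ⅗ = 2253/5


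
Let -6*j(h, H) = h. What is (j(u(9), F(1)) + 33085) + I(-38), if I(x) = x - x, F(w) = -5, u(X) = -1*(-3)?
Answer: 66169/2 ≈ 33085.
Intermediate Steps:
u(X) = 3
j(h, H) = -h/6
I(x) = 0
(j(u(9), F(1)) + 33085) + I(-38) = (-⅙*3 + 33085) + 0 = (-½ + 33085) + 0 = 66169/2 + 0 = 66169/2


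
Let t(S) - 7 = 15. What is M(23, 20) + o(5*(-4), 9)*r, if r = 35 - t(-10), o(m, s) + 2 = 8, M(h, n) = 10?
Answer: 88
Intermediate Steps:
o(m, s) = 6 (o(m, s) = -2 + 8 = 6)
t(S) = 22 (t(S) = 7 + 15 = 22)
r = 13 (r = 35 - 1*22 = 35 - 22 = 13)
M(23, 20) + o(5*(-4), 9)*r = 10 + 6*13 = 10 + 78 = 88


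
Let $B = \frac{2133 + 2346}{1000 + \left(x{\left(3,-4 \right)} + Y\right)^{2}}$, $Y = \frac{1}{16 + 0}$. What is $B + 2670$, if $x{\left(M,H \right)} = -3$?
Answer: $\frac{690564654}{258209} \approx 2674.4$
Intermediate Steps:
$Y = \frac{1}{16} \approx 0.0625$
$B = \frac{1146624}{258209}$ ($B = \frac{2133 + 2346}{1000 + \left(-3 + \frac{1}{16}\right)^{2}} = \frac{4479}{1000 + \left(- \frac{47}{16}\right)^{2}} = \frac{4479}{1000 + \frac{2209}{256}} = \frac{4479}{\frac{258209}{256}} = 4479 \cdot \frac{256}{258209} = \frac{1146624}{258209} \approx 4.4407$)
$B + 2670 = \frac{1146624}{258209} + 2670 = \frac{690564654}{258209}$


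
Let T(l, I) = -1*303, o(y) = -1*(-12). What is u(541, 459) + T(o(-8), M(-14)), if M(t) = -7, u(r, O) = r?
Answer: 238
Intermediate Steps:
o(y) = 12
T(l, I) = -303
u(541, 459) + T(o(-8), M(-14)) = 541 - 303 = 238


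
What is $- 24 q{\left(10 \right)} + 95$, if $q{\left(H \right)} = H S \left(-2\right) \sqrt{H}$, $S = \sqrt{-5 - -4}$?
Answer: $95 + 480 i \sqrt{10} \approx 95.0 + 1517.9 i$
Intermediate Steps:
$S = i$ ($S = \sqrt{-5 + \left(-1 + 5\right)} = \sqrt{-5 + 4} = \sqrt{-1} = i \approx 1.0 i$)
$q{\left(H \right)} = - 2 i H^{\frac{3}{2}}$ ($q{\left(H \right)} = H i \left(-2\right) \sqrt{H} = i H \left(-2\right) \sqrt{H} = - 2 i H \sqrt{H} = - 2 i H^{\frac{3}{2}}$)
$- 24 q{\left(10 \right)} + 95 = - 24 \left(- 2 i 10^{\frac{3}{2}}\right) + 95 = - 24 \left(- 2 i 10 \sqrt{10}\right) + 95 = - 24 \left(- 20 i \sqrt{10}\right) + 95 = 480 i \sqrt{10} + 95 = 95 + 480 i \sqrt{10}$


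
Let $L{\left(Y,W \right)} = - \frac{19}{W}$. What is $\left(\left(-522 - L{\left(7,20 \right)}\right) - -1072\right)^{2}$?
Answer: $\frac{121418361}{400} \approx 3.0355 \cdot 10^{5}$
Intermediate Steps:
$\left(\left(-522 - L{\left(7,20 \right)}\right) - -1072\right)^{2} = \left(\left(-522 - - \frac{19}{20}\right) - -1072\right)^{2} = \left(\left(-522 - \left(-19\right) \frac{1}{20}\right) + 1072\right)^{2} = \left(\left(-522 - - \frac{19}{20}\right) + 1072\right)^{2} = \left(\left(-522 + \frac{19}{20}\right) + 1072\right)^{2} = \left(- \frac{10421}{20} + 1072\right)^{2} = \left(\frac{11019}{20}\right)^{2} = \frac{121418361}{400}$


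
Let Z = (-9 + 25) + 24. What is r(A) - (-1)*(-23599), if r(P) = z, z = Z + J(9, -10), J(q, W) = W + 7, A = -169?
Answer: -23562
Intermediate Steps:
Z = 40 (Z = 16 + 24 = 40)
J(q, W) = 7 + W
z = 37 (z = 40 + (7 - 10) = 40 - 3 = 37)
r(P) = 37
r(A) - (-1)*(-23599) = 37 - (-1)*(-23599) = 37 - 1*23599 = 37 - 23599 = -23562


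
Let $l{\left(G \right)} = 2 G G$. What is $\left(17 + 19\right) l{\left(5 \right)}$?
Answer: $1800$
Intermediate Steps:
$l{\left(G \right)} = 2 G^{2}$
$\left(17 + 19\right) l{\left(5 \right)} = \left(17 + 19\right) 2 \cdot 5^{2} = 36 \cdot 2 \cdot 25 = 36 \cdot 50 = 1800$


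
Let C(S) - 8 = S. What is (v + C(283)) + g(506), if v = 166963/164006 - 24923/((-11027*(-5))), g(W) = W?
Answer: 7211967219037/9042470810 ≈ 797.57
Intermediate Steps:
C(S) = 8 + S
v = 5117983467/9042470810 (v = 166963*(1/164006) - 24923/55135 = 166963/164006 - 24923*1/55135 = 166963/164006 - 24923/55135 = 5117983467/9042470810 ≈ 0.56599)
(v + C(283)) + g(506) = (5117983467/9042470810 + (8 + 283)) + 506 = (5117983467/9042470810 + 291) + 506 = 2636476989177/9042470810 + 506 = 7211967219037/9042470810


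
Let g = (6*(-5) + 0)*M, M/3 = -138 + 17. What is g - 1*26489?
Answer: -15599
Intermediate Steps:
M = -363 (M = 3*(-138 + 17) = 3*(-121) = -363)
g = 10890 (g = (6*(-5) + 0)*(-363) = (-30 + 0)*(-363) = -30*(-363) = 10890)
g - 1*26489 = 10890 - 1*26489 = 10890 - 26489 = -15599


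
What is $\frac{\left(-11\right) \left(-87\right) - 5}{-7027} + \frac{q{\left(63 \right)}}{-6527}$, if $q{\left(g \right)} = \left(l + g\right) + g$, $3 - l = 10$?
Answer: $- \frac{7049917}{45865229} \approx -0.15371$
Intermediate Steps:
$l = -7$ ($l = 3 - 10 = -7$)
$q{\left(g \right)} = -7 + 2 g$ ($q{\left(g \right)} = \left(-7 + g\right) + g = -7 + 2 g$)
$\frac{\left(-11\right) \left(-87\right) - 5}{-7027} + \frac{q{\left(63 \right)}}{-6527} = \frac{\left(-11\right) \left(-87\right) - 5}{-7027} + \frac{-7 + 2 \cdot 63}{-6527} = \left(957 - 5\right) \left(- \frac{1}{7027}\right) + \left(-7 + 126\right) \left(- \frac{1}{6527}\right) = 952 \left(- \frac{1}{7027}\right) + 119 \left(- \frac{1}{6527}\right) = - \frac{952}{7027} - \frac{119}{6527} = - \frac{7049917}{45865229}$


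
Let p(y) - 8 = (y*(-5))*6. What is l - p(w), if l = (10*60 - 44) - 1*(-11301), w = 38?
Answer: 12989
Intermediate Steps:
p(y) = 8 - 30*y (p(y) = 8 + (y*(-5))*6 = 8 - 5*y*6 = 8 - 30*y)
l = 11857 (l = (600 - 44) + 11301 = 556 + 11301 = 11857)
l - p(w) = 11857 - (8 - 30*38) = 11857 - (8 - 1140) = 11857 - 1*(-1132) = 11857 + 1132 = 12989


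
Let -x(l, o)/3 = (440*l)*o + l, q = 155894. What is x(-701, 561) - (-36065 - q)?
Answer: 519298582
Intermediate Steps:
x(l, o) = -3*l - 1320*l*o (x(l, o) = -3*((440*l)*o + l) = -3*(440*l*o + l) = -3*(l + 440*l*o) = -3*l - 1320*l*o)
x(-701, 561) - (-36065 - q) = -3*(-701)*(1 + 440*561) - (-36065 - 1*155894) = -3*(-701)*(1 + 246840) - (-36065 - 155894) = -3*(-701)*246841 - 1*(-191959) = 519106623 + 191959 = 519298582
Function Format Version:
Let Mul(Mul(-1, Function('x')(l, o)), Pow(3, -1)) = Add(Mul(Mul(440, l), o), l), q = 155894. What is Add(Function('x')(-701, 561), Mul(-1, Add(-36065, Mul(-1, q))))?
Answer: 519298582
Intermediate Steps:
Function('x')(l, o) = Add(Mul(-3, l), Mul(-1320, l, o)) (Function('x')(l, o) = Mul(-3, Add(Mul(Mul(440, l), o), l)) = Mul(-3, Add(Mul(440, l, o), l)) = Mul(-3, Add(l, Mul(440, l, o))) = Add(Mul(-3, l), Mul(-1320, l, o)))
Add(Function('x')(-701, 561), Mul(-1, Add(-36065, Mul(-1, q)))) = Add(Mul(-3, -701, Add(1, Mul(440, 561))), Mul(-1, Add(-36065, Mul(-1, 155894)))) = Add(Mul(-3, -701, Add(1, 246840)), Mul(-1, Add(-36065, -155894))) = Add(Mul(-3, -701, 246841), Mul(-1, -191959)) = Add(519106623, 191959) = 519298582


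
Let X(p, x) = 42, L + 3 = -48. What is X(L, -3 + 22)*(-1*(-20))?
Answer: 840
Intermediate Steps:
L = -51 (L = -3 - 48 = -51)
X(L, -3 + 22)*(-1*(-20)) = 42*(-1*(-20)) = 42*20 = 840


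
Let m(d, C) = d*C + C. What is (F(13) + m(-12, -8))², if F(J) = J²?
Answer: 66049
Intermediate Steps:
m(d, C) = C + C*d (m(d, C) = C*d + C = C + C*d)
(F(13) + m(-12, -8))² = (13² - 8*(1 - 12))² = (169 - 8*(-11))² = (169 + 88)² = 257² = 66049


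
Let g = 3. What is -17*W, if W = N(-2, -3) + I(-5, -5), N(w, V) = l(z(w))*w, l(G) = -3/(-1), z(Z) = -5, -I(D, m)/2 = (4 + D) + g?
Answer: 170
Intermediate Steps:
I(D, m) = -14 - 2*D (I(D, m) = -2*((4 + D) + 3) = -2*(7 + D) = -14 - 2*D)
l(G) = 3 (l(G) = -3*(-1) = 3)
N(w, V) = 3*w
W = -10 (W = 3*(-2) + (-14 - 2*(-5)) = -6 + (-14 + 10) = -6 - 4 = -10)
-17*W = -17*(-10) = 170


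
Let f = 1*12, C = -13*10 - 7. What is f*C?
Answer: -1644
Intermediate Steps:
C = -137 (C = -130 - 7 = -137)
f = 12
f*C = 12*(-137) = -1644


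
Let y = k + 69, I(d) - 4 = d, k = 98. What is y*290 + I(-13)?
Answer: 48421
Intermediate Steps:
I(d) = 4 + d
y = 167 (y = 98 + 69 = 167)
y*290 + I(-13) = 167*290 + (4 - 13) = 48430 - 9 = 48421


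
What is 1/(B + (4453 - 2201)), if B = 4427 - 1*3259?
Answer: 1/3420 ≈ 0.00029240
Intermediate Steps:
B = 1168 (B = 4427 - 3259 = 1168)
1/(B + (4453 - 2201)) = 1/(1168 + (4453 - 2201)) = 1/(1168 + 2252) = 1/3420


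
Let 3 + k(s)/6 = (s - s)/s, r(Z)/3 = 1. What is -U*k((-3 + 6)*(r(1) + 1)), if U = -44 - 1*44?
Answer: -1584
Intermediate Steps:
r(Z) = 3 (r(Z) = 3*1 = 3)
U = -88 (U = -44 - 44 = -88)
k(s) = -18 (k(s) = -18 + 6*((s - s)/s) = -18 + 6*(0/s) = -18 + 6*0 = -18 + 0 = -18)
-U*k((-3 + 6)*(r(1) + 1)) = -(-88)*(-18) = -1*1584 = -1584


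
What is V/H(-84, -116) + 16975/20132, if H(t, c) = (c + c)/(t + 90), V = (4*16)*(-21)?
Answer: 2969333/83404 ≈ 35.602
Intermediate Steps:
V = -1344 (V = 64*(-21) = -1344)
H(t, c) = 2*c/(90 + t) (H(t, c) = (2*c)/(90 + t) = 2*c/(90 + t))
V/H(-84, -116) + 16975/20132 = -1344/(2*(-116)/(90 - 84)) + 16975/20132 = -1344/(2*(-116)/6) + 16975*(1/20132) = -1344/(2*(-116)*(⅙)) + 2425/2876 = -1344/(-116/3) + 2425/2876 = -1344*(-3/116) + 2425/2876 = 1008/29 + 2425/2876 = 2969333/83404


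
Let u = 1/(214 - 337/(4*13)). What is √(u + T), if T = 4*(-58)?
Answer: 2*I*√750412135/3597 ≈ 15.231*I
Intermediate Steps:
T = -232
u = 52/10791 (u = 1/(214 - 337/52) = 1/(10791/52) = 52/10791 ≈ 0.0048188)
√(u + T) = √(52/10791 - 232) = √(-2503460/10791) = 2*I*√750412135/3597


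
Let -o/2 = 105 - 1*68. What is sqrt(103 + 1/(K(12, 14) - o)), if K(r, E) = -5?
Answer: 2*sqrt(122613)/69 ≈ 10.150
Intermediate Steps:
o = -74 (o = -2*(105 - 1*68) = -2*(105 - 68) = -2*37 = -74)
sqrt(103 + 1/(K(12, 14) - o)) = sqrt(103 + 1/(-5 - 1*(-74))) = sqrt(103 + 1/(-5 + 74)) = sqrt(103 + 1/69) = sqrt(7108/69) = 2*sqrt(122613)/69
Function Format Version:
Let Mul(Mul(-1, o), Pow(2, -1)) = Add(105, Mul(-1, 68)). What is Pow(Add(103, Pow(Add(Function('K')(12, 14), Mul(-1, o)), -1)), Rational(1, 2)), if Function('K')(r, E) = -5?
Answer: Mul(Rational(2, 69), Pow(122613, Rational(1, 2))) ≈ 10.150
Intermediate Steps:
o = -74 (o = Mul(-2, Add(105, Mul(-1, 68))) = Mul(-2, Add(105, -68)) = Mul(-2, 37) = -74)
Pow(Add(103, Pow(Add(Function('K')(12, 14), Mul(-1, o)), -1)), Rational(1, 2)) = Pow(Add(103, Pow(Add(-5, Mul(-1, -74)), -1)), Rational(1, 2)) = Pow(Add(103, Pow(Add(-5, 74), -1)), Rational(1, 2)) = Pow(Add(103, Pow(69, -1)), Rational(1, 2)) = Pow(Add(103, Rational(1, 69)), Rational(1, 2)) = Pow(Rational(7108, 69), Rational(1, 2)) = Mul(Rational(2, 69), Pow(122613, Rational(1, 2)))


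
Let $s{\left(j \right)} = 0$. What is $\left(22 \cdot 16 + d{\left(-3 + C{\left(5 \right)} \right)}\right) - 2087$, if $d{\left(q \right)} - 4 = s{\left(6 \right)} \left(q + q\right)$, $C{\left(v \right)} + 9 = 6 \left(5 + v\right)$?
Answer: $-1731$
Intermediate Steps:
$C{\left(v \right)} = 21 + 6 v$ ($C{\left(v \right)} = -9 + 6 \left(5 + v\right) = -9 + \left(30 + 6 v\right) = 21 + 6 v$)
$d{\left(q \right)} = 4$ ($d{\left(q \right)} = 4 + 0 \left(q + q\right) = 4 + 0 \cdot 2 q = 4 + 0 = 4$)
$\left(22 \cdot 16 + d{\left(-3 + C{\left(5 \right)} \right)}\right) - 2087 = \left(22 \cdot 16 + 4\right) - 2087 = \left(352 + 4\right) - 2087 = 356 - 2087 = -1731$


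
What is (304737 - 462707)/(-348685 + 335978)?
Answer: 157970/12707 ≈ 12.432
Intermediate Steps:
(304737 - 462707)/(-348685 + 335978) = -157970/(-12707) = -157970*(-1/12707) = 157970/12707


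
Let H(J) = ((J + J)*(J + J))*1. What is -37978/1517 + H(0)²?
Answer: -37978/1517 ≈ -25.035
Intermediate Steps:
H(J) = 4*J² (H(J) = ((2*J)*(2*J))*1 = (4*J²)*1 = 4*J²)
-37978/1517 + H(0)² = -37978/1517 + (4*0²)² = -37978*1/1517 + (4*0)² = -37978/1517 + 0² = -37978/1517 + 0 = -37978/1517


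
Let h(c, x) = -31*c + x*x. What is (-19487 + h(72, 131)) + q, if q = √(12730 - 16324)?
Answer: -4558 + I*√3594 ≈ -4558.0 + 59.95*I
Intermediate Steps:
h(c, x) = x² - 31*c (h(c, x) = -31*c + x² = x² - 31*c)
q = I*√3594 (q = √(-3594) = I*√3594 ≈ 59.95*I)
(-19487 + h(72, 131)) + q = (-19487 + (131² - 31*72)) + I*√3594 = (-19487 + (17161 - 2232)) + I*√3594 = (-19487 + 14929) + I*√3594 = -4558 + I*√3594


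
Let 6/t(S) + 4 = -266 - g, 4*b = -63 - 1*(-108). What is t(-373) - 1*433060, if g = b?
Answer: -162397508/375 ≈ -4.3306e+5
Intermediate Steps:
b = 45/4 (b = (-63 - 1*(-108))/4 = (-63 + 108)/4 = (1/4)*45 = 45/4 ≈ 11.250)
g = 45/4 ≈ 11.250
t(S) = -8/375 (t(S) = 6/(-4 + (-266 - 1*45/4)) = 6/(-4 + (-266 - 45/4)) = 6/(-4 - 1109/4) = 6/(-1125/4) = 6*(-4/1125) = -8/375)
t(-373) - 1*433060 = -8/375 - 1*433060 = -8/375 - 433060 = -162397508/375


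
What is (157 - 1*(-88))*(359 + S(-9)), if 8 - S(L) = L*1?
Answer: 92120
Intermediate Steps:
S(L) = 8 - L
(157 - 1*(-88))*(359 + S(-9)) = (157 - 1*(-88))*(359 + (8 - 1*(-9))) = (157 + 88)*(359 + (8 + 9)) = 245*(359 + 17) = 245*376 = 92120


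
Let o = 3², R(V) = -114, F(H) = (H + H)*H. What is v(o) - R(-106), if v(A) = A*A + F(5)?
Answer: 245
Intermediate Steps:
F(H) = 2*H² (F(H) = (2*H)*H = 2*H²)
o = 9
v(A) = 50 + A² (v(A) = A*A + 2*5² = A² + 2*25 = A² + 50 = 50 + A²)
v(o) - R(-106) = (50 + 9²) - 1*(-114) = (50 + 81) + 114 = 131 + 114 = 245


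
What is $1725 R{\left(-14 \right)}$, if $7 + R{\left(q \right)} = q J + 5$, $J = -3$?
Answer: $69000$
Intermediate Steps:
$R{\left(q \right)} = -2 - 3 q$ ($R{\left(q \right)} = -7 + \left(q \left(-3\right) + 5\right) = -7 - \left(-5 + 3 q\right) = -2 - 3 q$)
$1725 R{\left(-14 \right)} = 1725 \left(-2 - -42\right) = 1725 \left(-2 + 42\right) = 1725 \cdot 40 = 69000$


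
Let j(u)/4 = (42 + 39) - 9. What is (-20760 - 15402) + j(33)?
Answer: -35874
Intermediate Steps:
j(u) = 288 (j(u) = 4*((42 + 39) - 9) = 4*(81 - 9) = 4*72 = 288)
(-20760 - 15402) + j(33) = (-20760 - 15402) + 288 = -36162 + 288 = -35874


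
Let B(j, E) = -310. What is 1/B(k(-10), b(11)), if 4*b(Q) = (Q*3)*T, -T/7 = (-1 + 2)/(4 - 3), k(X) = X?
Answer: -1/310 ≈ -0.0032258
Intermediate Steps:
T = -7 (T = -7*(-1 + 2)/(4 - 3) = -7/1 = -7 ≈ -7.0000)
b(Q) = -21*Q/4 (b(Q) = ((Q*3)*(-7))/4 = ((3*Q)*(-7))/4 = (-21*Q)/4 = -21*Q/4)
1/B(k(-10), b(11)) = 1/(-310) = -1/310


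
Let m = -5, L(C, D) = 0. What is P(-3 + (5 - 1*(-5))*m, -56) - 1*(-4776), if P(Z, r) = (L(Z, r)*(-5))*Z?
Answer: 4776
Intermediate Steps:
P(Z, r) = 0 (P(Z, r) = (0*(-5))*Z = 0*Z = 0)
P(-3 + (5 - 1*(-5))*m, -56) - 1*(-4776) = 0 - 1*(-4776) = 0 + 4776 = 4776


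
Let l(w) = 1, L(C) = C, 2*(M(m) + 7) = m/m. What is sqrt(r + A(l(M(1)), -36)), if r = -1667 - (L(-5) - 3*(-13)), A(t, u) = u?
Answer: 3*I*sqrt(193) ≈ 41.677*I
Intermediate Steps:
M(m) = -13/2 (M(m) = -7 + (m/m)/2 = -7 + (1/2)*1 = -7 + 1/2 = -13/2)
r = -1701 (r = -1667 - (-5 - 3*(-13)) = -1667 - (-5 + 39) = -1667 - 1*34 = -1667 - 34 = -1701)
sqrt(r + A(l(M(1)), -36)) = sqrt(-1701 - 36) = sqrt(-1737) = 3*I*sqrt(193)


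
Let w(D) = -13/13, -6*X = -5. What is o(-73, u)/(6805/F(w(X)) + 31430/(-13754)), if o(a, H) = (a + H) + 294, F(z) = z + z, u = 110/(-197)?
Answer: -597294958/9225394755 ≈ -0.064745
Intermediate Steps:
X = ⅚ (X = -⅙*(-5) = ⅚ ≈ 0.83333)
w(D) = -1 (w(D) = -13*1/13 = -1)
u = -110/197 (u = 110*(-1/197) = -110/197 ≈ -0.55838)
F(z) = 2*z
o(a, H) = 294 + H + a (o(a, H) = (H + a) + 294 = 294 + H + a)
o(-73, u)/(6805/F(w(X)) + 31430/(-13754)) = (294 - 110/197 - 73)/(6805/((2*(-1))) + 31430/(-13754)) = 43427/(197*(6805/(-2) + 31430*(-1/13754))) = 43427/(197*(6805*(-½) - 15715/6877)) = 43427/(197*(-6805/2 - 15715/6877)) = 43427/(197*(-46829415/13754)) = (43427/197)*(-13754/46829415) = -597294958/9225394755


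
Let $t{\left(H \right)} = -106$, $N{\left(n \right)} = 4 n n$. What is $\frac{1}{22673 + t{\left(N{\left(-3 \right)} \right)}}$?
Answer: $\frac{1}{22567} \approx 4.4313 \cdot 10^{-5}$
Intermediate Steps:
$N{\left(n \right)} = 4 n^{2}$
$\frac{1}{22673 + t{\left(N{\left(-3 \right)} \right)}} = \frac{1}{22673 - 106} = \frac{1}{22567}$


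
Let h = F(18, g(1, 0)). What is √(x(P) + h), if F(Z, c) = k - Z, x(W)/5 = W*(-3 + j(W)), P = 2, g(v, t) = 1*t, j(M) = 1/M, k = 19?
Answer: 2*I*√6 ≈ 4.899*I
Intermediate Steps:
j(M) = 1/M
g(v, t) = t
x(W) = 5*W*(-3 + 1/W) (x(W) = 5*(W*(-3 + 1/W)) = 5*W*(-3 + 1/W))
F(Z, c) = 19 - Z
h = 1 (h = 19 - 1*18 = 19 - 18 = 1)
√(x(P) + h) = √((5 - 15*2) + 1) = √((5 - 30) + 1) = √(-25 + 1) = √(-24) = 2*I*√6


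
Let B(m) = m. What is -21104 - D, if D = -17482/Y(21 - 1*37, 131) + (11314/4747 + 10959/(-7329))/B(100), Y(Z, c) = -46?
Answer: -573042373333453/26672918300 ≈ -21484.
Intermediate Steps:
D = 10137105530253/26672918300 (D = -17482/(-46) + (11314/4747 + 10959/(-7329))/100 = -17482*(-1/46) + (11314*(1/4747) + 10959*(-1/7329))*(1/100) = 8741/23 + (11314/4747 - 3653/2443)*(1/100) = 8741/23 + (10299311/11596921)*(1/100) = 8741/23 + 10299311/1159692100 = 10137105530253/26672918300 ≈ 380.05)
-21104 - D = -21104 - 1*10137105530253/26672918300 = -21104 - 10137105530253/26672918300 = -573042373333453/26672918300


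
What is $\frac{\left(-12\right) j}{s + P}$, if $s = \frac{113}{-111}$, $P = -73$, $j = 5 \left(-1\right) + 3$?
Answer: $- \frac{333}{1027} \approx -0.32425$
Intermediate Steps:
$j = -2$ ($j = -5 + 3 = -2$)
$s = - \frac{113}{111}$ ($s = 113 \left(- \frac{1}{111}\right) = - \frac{113}{111} \approx -1.018$)
$\frac{\left(-12\right) j}{s + P} = \frac{\left(-12\right) \left(-2\right)}{- \frac{113}{111} - 73} = \frac{24}{- \frac{8216}{111}} = 24 \left(- \frac{111}{8216}\right) = - \frac{333}{1027}$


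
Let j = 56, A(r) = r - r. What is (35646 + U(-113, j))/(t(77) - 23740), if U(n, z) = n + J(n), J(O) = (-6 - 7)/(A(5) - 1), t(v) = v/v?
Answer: -35546/23739 ≈ -1.4974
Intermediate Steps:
A(r) = 0
t(v) = 1
J(O) = 13 (J(O) = (-6 - 7)/(0 - 1) = -13/(-1) = -13*(-1) = 13)
U(n, z) = 13 + n (U(n, z) = n + 13 = 13 + n)
(35646 + U(-113, j))/(t(77) - 23740) = (35646 + (13 - 113))/(1 - 23740) = (35646 - 100)/(-23739) = 35546*(-1/23739) = -35546/23739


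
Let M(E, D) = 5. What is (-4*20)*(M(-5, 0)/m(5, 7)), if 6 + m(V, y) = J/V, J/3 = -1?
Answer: 2000/33 ≈ 60.606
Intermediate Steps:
J = -3 (J = 3*(-1) = -3)
m(V, y) = -6 - 3/V
(-4*20)*(M(-5, 0)/m(5, 7)) = (-4*20)*(5/(-6 - 3/5)) = -400/(-6 - 3*1/5) = -400/(-6 - 3/5) = -400/(-33/5) = -400*(-5)/33 = -80*(-25/33) = 2000/33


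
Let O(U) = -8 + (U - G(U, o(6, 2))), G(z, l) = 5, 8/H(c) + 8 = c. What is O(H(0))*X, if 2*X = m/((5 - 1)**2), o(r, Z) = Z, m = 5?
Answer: -35/16 ≈ -2.1875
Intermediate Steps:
H(c) = 8/(-8 + c)
O(U) = -13 + U (O(U) = -8 + (U - 1*5) = -8 + (U - 5) = -8 + (-5 + U) = -13 + U)
X = 5/32 (X = (5/((5 - 1)**2))/2 = (5/(4**2))/2 = (5/16)/2 = (5*(1/16))/2 = (1/2)*(5/16) = 5/32 ≈ 0.15625)
O(H(0))*X = (-13 + 8/(-8 + 0))*(5/32) = (-13 + 8/(-8))*(5/32) = (-13 + 8*(-1/8))*(5/32) = (-13 - 1)*(5/32) = -14*5/32 = -35/16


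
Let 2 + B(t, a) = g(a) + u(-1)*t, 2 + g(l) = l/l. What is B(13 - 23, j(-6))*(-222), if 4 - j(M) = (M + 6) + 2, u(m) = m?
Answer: -1554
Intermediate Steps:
g(l) = -1 (g(l) = -2 + l/l = -2 + 1 = -1)
j(M) = -4 - M (j(M) = 4 - ((M + 6) + 2) = 4 - ((6 + M) + 2) = 4 - (8 + M) = 4 + (-8 - M) = -4 - M)
B(t, a) = -3 - t (B(t, a) = -2 + (-1 - t) = -3 - t)
B(13 - 23, j(-6))*(-222) = (-3 - (13 - 23))*(-222) = (-3 - 1*(-10))*(-222) = (-3 + 10)*(-222) = 7*(-222) = -1554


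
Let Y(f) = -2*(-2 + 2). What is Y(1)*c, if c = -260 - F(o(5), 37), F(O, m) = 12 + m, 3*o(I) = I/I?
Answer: 0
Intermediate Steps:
o(I) = 1/3 (o(I) = (I/I)/3 = (1/3)*1 = 1/3)
Y(f) = 0 (Y(f) = -2*0 = 0)
c = -309 (c = -260 - (12 + 37) = -260 - 1*49 = -260 - 49 = -309)
Y(1)*c = 0*(-309) = 0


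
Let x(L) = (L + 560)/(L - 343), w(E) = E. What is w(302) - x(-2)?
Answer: 34916/115 ≈ 303.62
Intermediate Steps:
x(L) = (560 + L)/(-343 + L)
w(302) - x(-2) = 302 - (560 - 2)/(-343 - 2) = 302 - 558/(-345) = 302 - (-1)*558/345 = 302 - 1*(-186/115) = 302 + 186/115 = 34916/115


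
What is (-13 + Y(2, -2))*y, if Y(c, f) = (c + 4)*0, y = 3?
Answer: -39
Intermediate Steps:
Y(c, f) = 0 (Y(c, f) = (4 + c)*0 = 0)
(-13 + Y(2, -2))*y = (-13 + 0)*3 = -13*3 = -39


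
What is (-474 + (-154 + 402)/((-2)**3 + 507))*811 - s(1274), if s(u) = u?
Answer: -192257184/499 ≈ -3.8529e+5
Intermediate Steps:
(-474 + (-154 + 402)/((-2)**3 + 507))*811 - s(1274) = (-474 + (-154 + 402)/((-2)**3 + 507))*811 - 1*1274 = (-474 + 248/(-8 + 507))*811 - 1274 = (-474 + 248/499)*811 - 1274 = -236278/499*811 - 1274 = -191621458/499 - 1274 = -192257184/499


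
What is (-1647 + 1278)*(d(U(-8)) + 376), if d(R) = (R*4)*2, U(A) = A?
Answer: -115128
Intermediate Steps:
d(R) = 8*R (d(R) = (4*R)*2 = 8*R)
(-1647 + 1278)*(d(U(-8)) + 376) = (-1647 + 1278)*(8*(-8) + 376) = -369*(-64 + 376) = -369*312 = -115128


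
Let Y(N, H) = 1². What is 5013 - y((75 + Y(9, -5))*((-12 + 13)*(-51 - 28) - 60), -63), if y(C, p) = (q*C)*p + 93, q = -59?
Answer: 39271308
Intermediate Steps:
Y(N, H) = 1
y(C, p) = 93 - 59*C*p (y(C, p) = (-59*C)*p + 93 = -59*C*p + 93 = 93 - 59*C*p)
5013 - y((75 + Y(9, -5))*((-12 + 13)*(-51 - 28) - 60), -63) = 5013 - (93 - 59*(75 + 1)*((-12 + 13)*(-51 - 28) - 60)*(-63)) = 5013 - (93 - 59*76*(1*(-79) - 60)*(-63)) = 5013 - (93 - 59*76*(-79 - 60)*(-63)) = 5013 - (93 - 59*76*(-139)*(-63)) = 5013 - (93 - 59*(-10564)*(-63)) = 5013 - (93 - 39266388) = 5013 - 1*(-39266295) = 5013 + 39266295 = 39271308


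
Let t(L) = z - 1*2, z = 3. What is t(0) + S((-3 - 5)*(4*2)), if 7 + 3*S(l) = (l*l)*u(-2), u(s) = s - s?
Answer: -4/3 ≈ -1.3333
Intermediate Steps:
t(L) = 1 (t(L) = 3 - 1*2 = 3 - 2 = 1)
u(s) = 0
S(l) = -7/3 (S(l) = -7/3 + ((l*l)*0)/3 = -7/3 + (l²*0)/3 = -7/3 + (⅓)*0 = -7/3 + 0 = -7/3)
t(0) + S((-3 - 5)*(4*2)) = 1 - 7/3 = -4/3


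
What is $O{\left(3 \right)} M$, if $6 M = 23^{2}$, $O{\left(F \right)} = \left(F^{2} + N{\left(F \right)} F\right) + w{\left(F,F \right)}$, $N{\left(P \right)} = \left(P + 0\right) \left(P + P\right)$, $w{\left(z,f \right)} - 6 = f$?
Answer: $6348$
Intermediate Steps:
$w{\left(z,f \right)} = 6 + f$
$N{\left(P \right)} = 2 P^{2}$ ($N{\left(P \right)} = P 2 P = 2 P^{2}$)
$O{\left(F \right)} = 6 + F + F^{2} + 2 F^{3}$ ($O{\left(F \right)} = \left(F^{2} + 2 F^{2} F\right) + \left(6 + F\right) = \left(F^{2} + 2 F^{3}\right) + \left(6 + F\right) = 6 + F + F^{2} + 2 F^{3}$)
$M = \frac{529}{6}$ ($M = \frac{23^{2}}{6} = \frac{1}{6} \cdot 529 = \frac{529}{6} \approx 88.167$)
$O{\left(3 \right)} M = \left(6 + 3 + 3^{2} + 2 \cdot 3^{3}\right) \frac{529}{6} = \left(6 + 3 + 9 + 2 \cdot 27\right) \frac{529}{6} = \left(6 + 3 + 9 + 54\right) \frac{529}{6} = 72 \cdot \frac{529}{6} = 6348$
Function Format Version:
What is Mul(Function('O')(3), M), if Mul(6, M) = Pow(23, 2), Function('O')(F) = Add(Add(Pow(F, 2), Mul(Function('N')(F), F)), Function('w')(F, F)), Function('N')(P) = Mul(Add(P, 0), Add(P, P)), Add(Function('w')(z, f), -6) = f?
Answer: 6348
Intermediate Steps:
Function('w')(z, f) = Add(6, f)
Function('N')(P) = Mul(2, Pow(P, 2)) (Function('N')(P) = Mul(P, Mul(2, P)) = Mul(2, Pow(P, 2)))
Function('O')(F) = Add(6, F, Pow(F, 2), Mul(2, Pow(F, 3))) (Function('O')(F) = Add(Add(Pow(F, 2), Mul(Mul(2, Pow(F, 2)), F)), Add(6, F)) = Add(Add(Pow(F, 2), Mul(2, Pow(F, 3))), Add(6, F)) = Add(6, F, Pow(F, 2), Mul(2, Pow(F, 3))))
M = Rational(529, 6) (M = Mul(Rational(1, 6), Pow(23, 2)) = Mul(Rational(1, 6), 529) = Rational(529, 6) ≈ 88.167)
Mul(Function('O')(3), M) = Mul(Add(6, 3, Pow(3, 2), Mul(2, Pow(3, 3))), Rational(529, 6)) = Mul(Add(6, 3, 9, Mul(2, 27)), Rational(529, 6)) = Mul(Add(6, 3, 9, 54), Rational(529, 6)) = Mul(72, Rational(529, 6)) = 6348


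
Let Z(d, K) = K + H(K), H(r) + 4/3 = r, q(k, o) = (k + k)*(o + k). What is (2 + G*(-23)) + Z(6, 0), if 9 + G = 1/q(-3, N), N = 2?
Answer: 1223/6 ≈ 203.83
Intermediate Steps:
q(k, o) = 2*k*(k + o) (q(k, o) = (2*k)*(k + o) = 2*k*(k + o))
H(r) = -4/3 + r
G = -53/6 (G = -9 + 1/(2*(-3)*(-3 + 2)) = -9 + 1/(2*(-3)*(-1)) = -9 + 1/6 = -53/6 ≈ -8.8333)
Z(d, K) = -4/3 + 2*K (Z(d, K) = K + (-4/3 + K) = -4/3 + 2*K)
(2 + G*(-23)) + Z(6, 0) = (2 - 53/6*(-23)) + (-4/3 + 2*0) = (2 + 1219/6) + (-4/3 + 0) = 1231/6 - 4/3 = 1223/6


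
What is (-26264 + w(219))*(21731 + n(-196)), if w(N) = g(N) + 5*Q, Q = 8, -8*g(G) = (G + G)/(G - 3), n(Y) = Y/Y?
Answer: -13677731435/24 ≈ -5.6991e+8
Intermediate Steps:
n(Y) = 1
g(G) = -G/(4*(-3 + G)) (g(G) = -(G + G)/(8*(G - 3)) = -2*G/(8*(-3 + G)) = -G/(4*(-3 + G)))
w(N) = 40 - N/(-12 + 4*N) (w(N) = -N/(-12 + 4*N) + 5*8 = -N/(-12 + 4*N) + 40 = 40 - N/(-12 + 4*N))
(-26264 + w(219))*(21731 + n(-196)) = (-26264 + 3*(-160 + 53*219)/(4*(-3 + 219)))*(21731 + 1) = (-26264 + (3/4)*(-160 + 11607)/216)*21732 = (-26264 + (3/4)*(1/216)*11447)*21732 = (-26264 + 11447/288)*21732 = -7552585/288*21732 = -13677731435/24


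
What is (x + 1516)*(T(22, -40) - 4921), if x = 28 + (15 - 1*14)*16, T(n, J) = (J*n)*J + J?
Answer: 47172840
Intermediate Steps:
T(n, J) = J + n*J² (T(n, J) = n*J² + J = J + n*J²)
x = 44 (x = 28 + (15 - 14)*16 = 28 + 1*16 = 28 + 16 = 44)
(x + 1516)*(T(22, -40) - 4921) = (44 + 1516)*(-40*(1 - 40*22) - 4921) = 1560*(-40*(1 - 880) - 4921) = 1560*(-40*(-879) - 4921) = 1560*(35160 - 4921) = 1560*30239 = 47172840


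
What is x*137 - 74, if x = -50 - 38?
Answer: -12130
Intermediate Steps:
x = -88
x*137 - 74 = -88*137 - 74 = -12056 - 74 = -12130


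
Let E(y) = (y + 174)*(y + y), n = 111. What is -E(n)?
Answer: -63270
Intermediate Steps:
E(y) = 2*y*(174 + y) (E(y) = (174 + y)*(2*y) = 2*y*(174 + y))
-E(n) = -2*111*(174 + 111) = -2*111*285 = -1*63270 = -63270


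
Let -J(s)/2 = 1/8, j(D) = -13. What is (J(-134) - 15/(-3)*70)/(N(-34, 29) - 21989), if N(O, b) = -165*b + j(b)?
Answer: -1399/107148 ≈ -0.013057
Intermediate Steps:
J(s) = -¼ (J(s) = -2/8 = -2*⅛ = -¼)
N(O, b) = -13 - 165*b (N(O, b) = -165*b - 13 = -13 - 165*b)
(J(-134) - 15/(-3)*70)/(N(-34, 29) - 21989) = (-¼ - 15/(-3)*70)/((-13 - 165*29) - 21989) = (-¼ - 15*(-⅓)*70)/((-13 - 4785) - 21989) = (-¼ + 5*70)/(-4798 - 21989) = (-¼ + 350)/(-26787) = (1399/4)*(-1/26787) = -1399/107148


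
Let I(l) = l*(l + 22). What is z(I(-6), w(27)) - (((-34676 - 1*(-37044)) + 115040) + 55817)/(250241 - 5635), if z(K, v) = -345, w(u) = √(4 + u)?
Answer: -2062495/5966 ≈ -345.71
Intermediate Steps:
I(l) = l*(22 + l)
z(I(-6), w(27)) - (((-34676 - 1*(-37044)) + 115040) + 55817)/(250241 - 5635) = -345 - (((-34676 - 1*(-37044)) + 115040) + 55817)/(250241 - 5635) = -345 - (((-34676 + 37044) + 115040) + 55817)/244606 = -345 - ((2368 + 115040) + 55817)/244606 = -345 - (117408 + 55817)/244606 = -345 - 173225/244606 = -345 - 1*4225/5966 = -345 - 4225/5966 = -2062495/5966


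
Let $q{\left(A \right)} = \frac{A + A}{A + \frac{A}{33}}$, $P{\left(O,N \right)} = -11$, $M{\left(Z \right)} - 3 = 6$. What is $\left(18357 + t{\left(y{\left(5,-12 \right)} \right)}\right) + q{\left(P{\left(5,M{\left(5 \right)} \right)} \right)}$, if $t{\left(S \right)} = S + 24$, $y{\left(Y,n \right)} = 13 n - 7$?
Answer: $\frac{309739}{17} \approx 18220.0$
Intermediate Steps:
$y{\left(Y,n \right)} = -7 + 13 n$
$M{\left(Z \right)} = 9$ ($M{\left(Z \right)} = 3 + 6 = 9$)
$t{\left(S \right)} = 24 + S$
$q{\left(A \right)} = \frac{33}{17}$ ($q{\left(A \right)} = \frac{2 A}{A + A \frac{1}{33}} = \frac{2 A}{A + \frac{A}{33}} = \frac{2 A}{\frac{34}{33} A} = 2 A \frac{33}{34 A} = \frac{33}{17}$)
$\left(18357 + t{\left(y{\left(5,-12 \right)} \right)}\right) + q{\left(P{\left(5,M{\left(5 \right)} \right)} \right)} = \left(18357 + \left(24 + \left(-7 + 13 \left(-12\right)\right)\right)\right) + \frac{33}{17} = \left(18357 + \left(24 - 163\right)\right) + \frac{33}{17} = \left(18357 - 139\right) + \frac{33}{17} = 18218 + \frac{33}{17} = \frac{309739}{17}$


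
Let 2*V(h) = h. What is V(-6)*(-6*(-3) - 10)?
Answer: -24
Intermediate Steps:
V(h) = h/2
V(-6)*(-6*(-3) - 10) = ((1/2)*(-6))*(-6*(-3) - 10) = -3*(18 - 10) = -3*8 = -24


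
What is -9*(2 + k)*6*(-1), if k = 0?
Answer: 108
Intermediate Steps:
-9*(2 + k)*6*(-1) = -9*(2 + 0)*6*(-1) = -18*6*(-1) = -9*12*(-1) = -108*(-1) = 108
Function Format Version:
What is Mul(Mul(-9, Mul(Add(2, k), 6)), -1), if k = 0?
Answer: 108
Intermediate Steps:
Mul(Mul(-9, Mul(Add(2, k), 6)), -1) = Mul(Mul(-9, Mul(Add(2, 0), 6)), -1) = Mul(Mul(-9, Mul(2, 6)), -1) = Mul(Mul(-9, 12), -1) = Mul(-108, -1) = 108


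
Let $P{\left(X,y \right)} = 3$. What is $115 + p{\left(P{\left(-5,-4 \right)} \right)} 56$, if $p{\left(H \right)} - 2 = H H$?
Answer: $731$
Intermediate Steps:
$p{\left(H \right)} = 2 + H^{2}$ ($p{\left(H \right)} = 2 + H H = 2 + H^{2}$)
$115 + p{\left(P{\left(-5,-4 \right)} \right)} 56 = 115 + \left(2 + 3^{2}\right) 56 = 115 + \left(2 + 9\right) 56 = 115 + 11 \cdot 56 = 115 + 616 = 731$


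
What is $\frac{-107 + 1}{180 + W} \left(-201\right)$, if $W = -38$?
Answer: $\frac{10653}{71} \approx 150.04$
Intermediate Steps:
$\frac{-107 + 1}{180 + W} \left(-201\right) = \frac{-107 + 1}{180 - 38} \left(-201\right) = - \frac{106}{142} \left(-201\right) = \left(-106\right) \frac{1}{142} \left(-201\right) = \left(- \frac{53}{71}\right) \left(-201\right) = \frac{10653}{71}$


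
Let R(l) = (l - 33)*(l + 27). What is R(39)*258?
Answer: 102168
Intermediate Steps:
R(l) = (-33 + l)*(27 + l)
R(39)*258 = (-891 + 39² - 6*39)*258 = (-891 + 1521 - 234)*258 = 396*258 = 102168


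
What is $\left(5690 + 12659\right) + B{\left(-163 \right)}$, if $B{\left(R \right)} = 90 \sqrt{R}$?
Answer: $18349 + 90 i \sqrt{163} \approx 18349.0 + 1149.0 i$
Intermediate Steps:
$\left(5690 + 12659\right) + B{\left(-163 \right)} = \left(5690 + 12659\right) + 90 \sqrt{-163} = 18349 + 90 i \sqrt{163}$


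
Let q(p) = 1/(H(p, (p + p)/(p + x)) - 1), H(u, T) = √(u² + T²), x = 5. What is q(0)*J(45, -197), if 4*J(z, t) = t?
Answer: 197/4 ≈ 49.250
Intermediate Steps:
J(z, t) = t/4
H(u, T) = √(T² + u²)
q(p) = 1/(-1 + √(p² + 4*p²/(5 + p)²)) (q(p) = 1/(√(((p + p)/(p + 5))² + p²) - 1) = 1/(√(((2*p)/(5 + p))² + p²) - 1) = 1/(√((2*p/(5 + p))² + p²) - 1) = 1/(√(4*p²/(5 + p)² + p²) - 1) = 1/(√(p² + 4*p²/(5 + p)²) - 1) = 1/(-1 + √(p² + 4*p²/(5 + p)²)))
q(0)*J(45, -197) = ((¼)*(-197))/(-1 + √(0² + 4*0²/(5 + 0)²)) = -197/4/(-1 + √(0 + 4*0/5²)) = -197/4/(-1 + √(0 + 4*0*(1/25))) = -197/4/(-1 + √(0 + 0)) = -197/4/(-1 + √0) = -197/4/(-1 + 0) = -197/4/(-1) = -1*(-197/4) = 197/4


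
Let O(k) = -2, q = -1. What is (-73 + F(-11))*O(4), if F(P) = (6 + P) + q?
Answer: 158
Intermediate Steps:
F(P) = 5 + P (F(P) = (6 + P) - 1 = 5 + P)
(-73 + F(-11))*O(4) = (-73 + (5 - 11))*(-2) = (-73 - 6)*(-2) = -79*(-2) = 158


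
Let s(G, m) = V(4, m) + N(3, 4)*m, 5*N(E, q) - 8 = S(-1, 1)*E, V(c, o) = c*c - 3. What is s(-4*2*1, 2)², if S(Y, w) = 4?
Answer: 441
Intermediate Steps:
V(c, o) = -3 + c² (V(c, o) = c² - 3 = -3 + c²)
N(E, q) = 8/5 + 4*E/5 (N(E, q) = 8/5 + (4*E)/5 = 8/5 + 4*E/5)
s(G, m) = 13 + 4*m (s(G, m) = (-3 + 4²) + (8/5 + (⅘)*3)*m = (-3 + 16) + (8/5 + 12/5)*m = 13 + 4*m)
s(-4*2*1, 2)² = (13 + 4*2)² = (13 + 8)² = 21² = 441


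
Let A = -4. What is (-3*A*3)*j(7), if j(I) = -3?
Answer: -108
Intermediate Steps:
(-3*A*3)*j(7) = (-3*(-4)*3)*(-3) = (12*3)*(-3) = 36*(-3) = -108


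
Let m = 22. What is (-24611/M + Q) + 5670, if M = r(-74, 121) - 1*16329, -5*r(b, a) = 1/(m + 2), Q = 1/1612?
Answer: 17914497430561/3158683372 ≈ 5671.5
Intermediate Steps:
Q = 1/1612 ≈ 0.00062035
r(b, a) = -1/120 (r(b, a) = -1/(5*(22 + 2)) = -⅕/24 = -⅕*1/24 = -1/120)
M = -1959481/120 (M = -1/120 - 1*16329 = -1/120 - 16329 = -1959481/120 ≈ -16329.)
(-24611/M + Q) + 5670 = (-24611/(-1959481/120) + 1/1612) + 5670 = (-24611*(-120/1959481) + 1/1612) + 5670 = (2953320/1959481 + 1/1612) + 5670 = 4762711321/3158683372 + 5670 = 17914497430561/3158683372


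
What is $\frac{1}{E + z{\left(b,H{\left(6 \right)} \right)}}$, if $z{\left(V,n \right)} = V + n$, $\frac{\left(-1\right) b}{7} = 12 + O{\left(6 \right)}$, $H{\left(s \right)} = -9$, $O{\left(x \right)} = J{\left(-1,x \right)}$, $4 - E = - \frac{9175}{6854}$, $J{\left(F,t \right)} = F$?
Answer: $- \frac{6854}{552853} \approx -0.012398$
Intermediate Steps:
$E = \frac{36591}{6854}$ ($E = 4 - - \frac{9175}{6854} = 4 + \frac{9175}{6854} = \frac{36591}{6854} \approx 5.3386$)
$O{\left(x \right)} = -1$
$b = -77$ ($b = - 7 \left(12 - 1\right) = \left(-7\right) 11 = -77$)
$\frac{1}{E + z{\left(b,H{\left(6 \right)} \right)}} = \frac{1}{\frac{36591}{6854} - 86} = \frac{1}{- \frac{552853}{6854}} = - \frac{6854}{552853}$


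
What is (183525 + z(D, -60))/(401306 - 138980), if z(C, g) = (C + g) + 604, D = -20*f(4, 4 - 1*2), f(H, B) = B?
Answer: 61343/87442 ≈ 0.70153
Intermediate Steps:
D = -40 (D = -20*(4 - 1*2) = -20*(4 - 2) = -20*2 = -40)
z(C, g) = 604 + C + g
(183525 + z(D, -60))/(401306 - 138980) = (183525 + (604 - 40 - 60))/(401306 - 138980) = (183525 + 504)/262326 = 184029*(1/262326) = 61343/87442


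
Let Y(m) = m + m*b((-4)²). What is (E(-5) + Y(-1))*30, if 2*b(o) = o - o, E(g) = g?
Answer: -180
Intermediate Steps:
b(o) = 0 (b(o) = (o - o)/2 = (½)*0 = 0)
Y(m) = m (Y(m) = m + m*0 = m + 0 = m)
(E(-5) + Y(-1))*30 = (-5 - 1)*30 = -6*30 = -180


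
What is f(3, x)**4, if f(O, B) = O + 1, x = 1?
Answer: 256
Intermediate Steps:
f(O, B) = 1 + O
f(3, x)**4 = (1 + 3)**4 = 4**4 = 256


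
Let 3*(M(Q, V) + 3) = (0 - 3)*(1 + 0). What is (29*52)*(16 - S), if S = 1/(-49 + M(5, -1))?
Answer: 1280292/53 ≈ 24156.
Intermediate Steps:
M(Q, V) = -4 (M(Q, V) = -3 + ((0 - 3)*(1 + 0))/3 = -3 + (-3*1)/3 = -3 + (⅓)*(-3) = -3 - 1 = -4)
S = -1/53 (S = 1/(-49 - 4) = 1/(-53) = -1/53 ≈ -0.018868)
(29*52)*(16 - S) = (29*52)*(16 - 1*(-1/53)) = 1508*(16 + 1/53) = 1508*(849/53) = 1280292/53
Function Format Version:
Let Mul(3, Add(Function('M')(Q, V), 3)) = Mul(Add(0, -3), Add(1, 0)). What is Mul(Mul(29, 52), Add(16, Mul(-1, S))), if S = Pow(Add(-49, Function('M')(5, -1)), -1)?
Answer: Rational(1280292, 53) ≈ 24156.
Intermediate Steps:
Function('M')(Q, V) = -4 (Function('M')(Q, V) = Add(-3, Mul(Rational(1, 3), Mul(Add(0, -3), Add(1, 0)))) = Add(-3, Mul(Rational(1, 3), Mul(-3, 1))) = Add(-3, Mul(Rational(1, 3), -3)) = Add(-3, -1) = -4)
S = Rational(-1, 53) (S = Pow(Add(-49, -4), -1) = Pow(-53, -1) = Rational(-1, 53) ≈ -0.018868)
Mul(Mul(29, 52), Add(16, Mul(-1, S))) = Mul(Mul(29, 52), Add(16, Mul(-1, Rational(-1, 53)))) = Mul(1508, Add(16, Rational(1, 53))) = Mul(1508, Rational(849, 53)) = Rational(1280292, 53)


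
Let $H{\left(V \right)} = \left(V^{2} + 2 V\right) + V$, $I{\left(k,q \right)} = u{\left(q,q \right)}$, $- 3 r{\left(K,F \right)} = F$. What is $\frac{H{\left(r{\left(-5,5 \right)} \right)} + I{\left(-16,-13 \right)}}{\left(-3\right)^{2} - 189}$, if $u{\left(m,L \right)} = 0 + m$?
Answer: $\frac{137}{1620} \approx 0.084568$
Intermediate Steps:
$r{\left(K,F \right)} = - \frac{F}{3}$
$u{\left(m,L \right)} = m$
$I{\left(k,q \right)} = q$
$H{\left(V \right)} = V^{2} + 3 V$
$\frac{H{\left(r{\left(-5,5 \right)} \right)} + I{\left(-16,-13 \right)}}{\left(-3\right)^{2} - 189} = \frac{\left(- \frac{1}{3}\right) 5 \left(3 - \frac{5}{3}\right) - 13}{\left(-3\right)^{2} - 189} = \frac{- \frac{5 \left(3 - \frac{5}{3}\right)}{3} - 13}{9 - 189} = \frac{\left(- \frac{5}{3}\right) \frac{4}{3} - 13}{-180} = \left(- \frac{20}{9} - 13\right) \left(- \frac{1}{180}\right) = \left(- \frac{137}{9}\right) \left(- \frac{1}{180}\right) = \frac{137}{1620}$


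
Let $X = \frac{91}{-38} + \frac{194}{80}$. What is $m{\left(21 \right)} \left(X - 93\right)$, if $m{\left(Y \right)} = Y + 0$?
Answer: $- \frac{1483797}{760} \approx -1952.4$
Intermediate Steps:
$X = \frac{23}{760}$ ($X = 91 \left(- \frac{1}{38}\right) + 194 \cdot \frac{1}{80} = - \frac{91}{38} + \frac{97}{40} = \frac{23}{760} \approx 0.030263$)
$m{\left(Y \right)} = Y$
$m{\left(21 \right)} \left(X - 93\right) = 21 \left(\frac{23}{760} - 93\right) = 21 \left(- \frac{70657}{760}\right) = - \frac{1483797}{760}$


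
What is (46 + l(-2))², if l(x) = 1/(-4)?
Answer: 33489/16 ≈ 2093.1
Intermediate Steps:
l(x) = -¼
(46 + l(-2))² = (46 - ¼)² = (183/4)² = 33489/16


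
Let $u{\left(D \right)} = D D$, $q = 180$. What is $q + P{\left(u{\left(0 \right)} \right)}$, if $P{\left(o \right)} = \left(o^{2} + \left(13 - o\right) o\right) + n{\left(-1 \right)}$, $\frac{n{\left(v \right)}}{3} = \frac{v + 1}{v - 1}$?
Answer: $180$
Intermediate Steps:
$n{\left(v \right)} = \frac{3 \left(1 + v\right)}{-1 + v}$ ($n{\left(v \right)} = 3 \frac{v + 1}{v - 1} = 3 \frac{1 + v}{-1 + v} = \frac{3 \left(1 + v\right)}{-1 + v}$)
$u{\left(D \right)} = D^{2}$
$P{\left(o \right)} = o^{2} + o \left(13 - o\right)$ ($P{\left(o \right)} = \left(o^{2} + \left(13 - o\right) o\right) + \frac{3 \left(1 - 1\right)}{-1 - 1} = \left(o^{2} + o \left(13 - o\right)\right) + 3 \frac{1}{-2} \cdot 0 = \left(o^{2} + o \left(13 - o\right)\right) + 3 \left(- \frac{1}{2}\right) 0 = \left(o^{2} + o \left(13 - o\right)\right) + 0 = o^{2} + o \left(13 - o\right)$)
$q + P{\left(u{\left(0 \right)} \right)} = 180 + 13 \cdot 0^{2} = 180 + 13 \cdot 0 = 180 + 0 = 180$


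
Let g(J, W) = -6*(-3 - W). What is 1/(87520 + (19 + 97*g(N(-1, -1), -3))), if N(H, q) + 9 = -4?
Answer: 1/87539 ≈ 1.1423e-5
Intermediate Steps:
N(H, q) = -13 (N(H, q) = -9 - 4 = -13)
g(J, W) = 18 + 6*W
1/(87520 + (19 + 97*g(N(-1, -1), -3))) = 1/(87520 + (19 + 97*(18 + 6*(-3)))) = 1/(87520 + (19 + 97*(18 - 18))) = 1/(87520 + (19 + 97*0)) = 1/(87520 + (19 + 0)) = 1/(87520 + 19) = 1/87539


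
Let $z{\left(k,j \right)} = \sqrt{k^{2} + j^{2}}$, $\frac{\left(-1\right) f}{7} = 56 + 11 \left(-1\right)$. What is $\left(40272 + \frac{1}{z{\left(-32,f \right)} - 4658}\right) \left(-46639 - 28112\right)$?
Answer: $- \frac{1274787287335222}{423465} + \frac{24917 \sqrt{100249}}{7198905} \approx -3.0104 \cdot 10^{9}$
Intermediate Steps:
$f = -315$ ($f = - 7 \left(56 + 11 \left(-1\right)\right) = - 7 \left(56 - 11\right) = \left(-7\right) 45 = -315$)
$z{\left(k,j \right)} = \sqrt{j^{2} + k^{2}}$
$\left(40272 + \frac{1}{z{\left(-32,f \right)} - 4658}\right) \left(-46639 - 28112\right) = \left(40272 + \frac{1}{\sqrt{\left(-315\right)^{2} + \left(-32\right)^{2}} - 4658}\right) \left(-46639 - 28112\right) = \left(40272 + \frac{1}{\sqrt{99225 + 1024} - 4658}\right) \left(-74751\right) = \left(40272 + \frac{1}{\sqrt{100249} - 4658}\right) \left(-74751\right) = \left(40272 + \frac{1}{-4658 + \sqrt{100249}}\right) \left(-74751\right) = -3010372272 - \frac{74751}{-4658 + \sqrt{100249}}$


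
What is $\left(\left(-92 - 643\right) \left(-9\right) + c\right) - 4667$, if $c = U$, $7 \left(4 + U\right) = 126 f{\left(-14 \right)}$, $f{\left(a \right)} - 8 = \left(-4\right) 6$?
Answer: $1656$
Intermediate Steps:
$f{\left(a \right)} = -16$ ($f{\left(a \right)} = 8 - 24 = -16$)
$U = -292$ ($U = -4 + \frac{126 \left(-16\right)}{7} = -4 + \frac{1}{7} \left(-2016\right) = -4 - 288 = -292$)
$c = -292$
$\left(\left(-92 - 643\right) \left(-9\right) + c\right) - 4667 = \left(\left(-92 - 643\right) \left(-9\right) - 292\right) - 4667 = \left(\left(-735\right) \left(-9\right) - 292\right) - 4667 = \left(6615 - 292\right) - 4667 = 6323 - 4667 = 1656$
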